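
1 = 1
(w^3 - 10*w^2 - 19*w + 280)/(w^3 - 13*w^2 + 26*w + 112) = (w + 5)/(w + 2)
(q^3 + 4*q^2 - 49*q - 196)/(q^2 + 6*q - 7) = (q^2 - 3*q - 28)/(q - 1)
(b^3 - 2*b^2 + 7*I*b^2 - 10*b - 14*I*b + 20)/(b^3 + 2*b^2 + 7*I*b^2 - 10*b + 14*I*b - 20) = (b - 2)/(b + 2)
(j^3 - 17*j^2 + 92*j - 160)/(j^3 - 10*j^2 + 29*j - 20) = (j - 8)/(j - 1)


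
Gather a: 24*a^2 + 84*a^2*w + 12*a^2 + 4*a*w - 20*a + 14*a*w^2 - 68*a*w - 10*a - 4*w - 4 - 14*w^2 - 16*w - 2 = a^2*(84*w + 36) + a*(14*w^2 - 64*w - 30) - 14*w^2 - 20*w - 6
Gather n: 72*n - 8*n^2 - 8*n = -8*n^2 + 64*n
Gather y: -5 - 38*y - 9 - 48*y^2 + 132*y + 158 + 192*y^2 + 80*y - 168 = 144*y^2 + 174*y - 24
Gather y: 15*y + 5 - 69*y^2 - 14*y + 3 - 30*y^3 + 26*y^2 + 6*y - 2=-30*y^3 - 43*y^2 + 7*y + 6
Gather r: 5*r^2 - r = 5*r^2 - r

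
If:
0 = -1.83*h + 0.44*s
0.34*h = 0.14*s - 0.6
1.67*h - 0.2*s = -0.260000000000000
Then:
No Solution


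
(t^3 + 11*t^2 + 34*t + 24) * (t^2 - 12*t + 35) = t^5 - t^4 - 63*t^3 + t^2 + 902*t + 840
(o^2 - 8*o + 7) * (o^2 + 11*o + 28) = o^4 + 3*o^3 - 53*o^2 - 147*o + 196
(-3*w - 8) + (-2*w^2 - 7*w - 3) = -2*w^2 - 10*w - 11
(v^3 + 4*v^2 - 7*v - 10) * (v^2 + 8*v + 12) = v^5 + 12*v^4 + 37*v^3 - 18*v^2 - 164*v - 120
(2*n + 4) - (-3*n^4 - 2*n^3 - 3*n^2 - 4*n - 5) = 3*n^4 + 2*n^3 + 3*n^2 + 6*n + 9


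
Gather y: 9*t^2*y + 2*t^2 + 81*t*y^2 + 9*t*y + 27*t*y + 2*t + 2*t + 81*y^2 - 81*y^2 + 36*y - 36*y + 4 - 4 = 2*t^2 + 81*t*y^2 + 4*t + y*(9*t^2 + 36*t)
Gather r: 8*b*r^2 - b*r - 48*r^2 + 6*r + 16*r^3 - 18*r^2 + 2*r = 16*r^3 + r^2*(8*b - 66) + r*(8 - b)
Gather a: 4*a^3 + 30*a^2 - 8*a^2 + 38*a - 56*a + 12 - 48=4*a^3 + 22*a^2 - 18*a - 36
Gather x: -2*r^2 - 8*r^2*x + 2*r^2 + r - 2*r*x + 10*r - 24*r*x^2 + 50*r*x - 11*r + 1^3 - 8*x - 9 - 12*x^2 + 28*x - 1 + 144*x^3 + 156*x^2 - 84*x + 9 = 144*x^3 + x^2*(144 - 24*r) + x*(-8*r^2 + 48*r - 64)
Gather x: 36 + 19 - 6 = 49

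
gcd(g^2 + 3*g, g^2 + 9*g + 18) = g + 3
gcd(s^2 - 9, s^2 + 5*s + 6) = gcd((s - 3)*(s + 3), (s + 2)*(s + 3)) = s + 3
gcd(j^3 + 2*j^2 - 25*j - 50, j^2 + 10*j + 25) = j + 5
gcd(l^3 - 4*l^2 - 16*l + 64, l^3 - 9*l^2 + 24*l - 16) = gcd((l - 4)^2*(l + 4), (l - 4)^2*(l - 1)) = l^2 - 8*l + 16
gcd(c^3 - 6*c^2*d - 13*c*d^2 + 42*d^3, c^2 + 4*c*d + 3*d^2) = c + 3*d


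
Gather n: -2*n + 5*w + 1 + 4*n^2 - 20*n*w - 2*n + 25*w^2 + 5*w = 4*n^2 + n*(-20*w - 4) + 25*w^2 + 10*w + 1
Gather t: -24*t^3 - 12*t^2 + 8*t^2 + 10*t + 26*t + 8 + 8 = -24*t^3 - 4*t^2 + 36*t + 16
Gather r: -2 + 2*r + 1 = 2*r - 1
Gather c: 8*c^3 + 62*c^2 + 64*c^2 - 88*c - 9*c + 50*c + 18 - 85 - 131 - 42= 8*c^3 + 126*c^2 - 47*c - 240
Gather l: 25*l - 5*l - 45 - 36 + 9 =20*l - 72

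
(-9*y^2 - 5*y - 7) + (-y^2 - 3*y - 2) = -10*y^2 - 8*y - 9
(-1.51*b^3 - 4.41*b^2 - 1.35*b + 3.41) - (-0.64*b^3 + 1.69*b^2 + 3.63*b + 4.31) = -0.87*b^3 - 6.1*b^2 - 4.98*b - 0.899999999999999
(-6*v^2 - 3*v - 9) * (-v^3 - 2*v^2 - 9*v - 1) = 6*v^5 + 15*v^4 + 69*v^3 + 51*v^2 + 84*v + 9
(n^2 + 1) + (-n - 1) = n^2 - n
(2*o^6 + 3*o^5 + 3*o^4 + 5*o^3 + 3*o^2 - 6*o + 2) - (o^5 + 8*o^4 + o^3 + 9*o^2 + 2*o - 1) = 2*o^6 + 2*o^5 - 5*o^4 + 4*o^3 - 6*o^2 - 8*o + 3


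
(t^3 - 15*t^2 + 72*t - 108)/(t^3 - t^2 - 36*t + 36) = (t^2 - 9*t + 18)/(t^2 + 5*t - 6)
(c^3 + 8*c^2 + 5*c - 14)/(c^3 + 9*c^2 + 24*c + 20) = (c^2 + 6*c - 7)/(c^2 + 7*c + 10)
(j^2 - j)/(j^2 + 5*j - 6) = j/(j + 6)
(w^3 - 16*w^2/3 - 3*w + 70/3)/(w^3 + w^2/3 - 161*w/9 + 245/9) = 3*(w^2 - 3*w - 10)/(3*w^2 + 8*w - 35)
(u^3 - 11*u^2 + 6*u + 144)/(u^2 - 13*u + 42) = (u^2 - 5*u - 24)/(u - 7)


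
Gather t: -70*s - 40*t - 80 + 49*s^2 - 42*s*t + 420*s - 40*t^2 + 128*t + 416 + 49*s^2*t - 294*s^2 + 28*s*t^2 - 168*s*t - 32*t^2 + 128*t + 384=-245*s^2 + 350*s + t^2*(28*s - 72) + t*(49*s^2 - 210*s + 216) + 720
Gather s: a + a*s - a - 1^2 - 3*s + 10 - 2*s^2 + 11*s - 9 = -2*s^2 + s*(a + 8)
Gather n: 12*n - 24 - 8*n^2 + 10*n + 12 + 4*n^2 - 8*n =-4*n^2 + 14*n - 12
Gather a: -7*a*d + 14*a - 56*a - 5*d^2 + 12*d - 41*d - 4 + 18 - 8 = a*(-7*d - 42) - 5*d^2 - 29*d + 6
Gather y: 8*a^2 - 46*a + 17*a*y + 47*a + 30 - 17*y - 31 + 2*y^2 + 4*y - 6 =8*a^2 + a + 2*y^2 + y*(17*a - 13) - 7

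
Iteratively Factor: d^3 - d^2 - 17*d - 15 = (d + 1)*(d^2 - 2*d - 15) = (d + 1)*(d + 3)*(d - 5)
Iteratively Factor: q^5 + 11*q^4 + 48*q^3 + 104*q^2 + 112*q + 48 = (q + 2)*(q^4 + 9*q^3 + 30*q^2 + 44*q + 24) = (q + 2)*(q + 3)*(q^3 + 6*q^2 + 12*q + 8) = (q + 2)^2*(q + 3)*(q^2 + 4*q + 4) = (q + 2)^3*(q + 3)*(q + 2)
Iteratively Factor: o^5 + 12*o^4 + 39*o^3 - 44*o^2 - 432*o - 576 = (o + 4)*(o^4 + 8*o^3 + 7*o^2 - 72*o - 144) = (o + 3)*(o + 4)*(o^3 + 5*o^2 - 8*o - 48) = (o + 3)*(o + 4)^2*(o^2 + o - 12) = (o - 3)*(o + 3)*(o + 4)^2*(o + 4)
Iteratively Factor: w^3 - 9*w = (w + 3)*(w^2 - 3*w) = (w - 3)*(w + 3)*(w)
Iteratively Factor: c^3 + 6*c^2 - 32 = (c + 4)*(c^2 + 2*c - 8) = (c + 4)^2*(c - 2)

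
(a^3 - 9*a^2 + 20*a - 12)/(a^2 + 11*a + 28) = (a^3 - 9*a^2 + 20*a - 12)/(a^2 + 11*a + 28)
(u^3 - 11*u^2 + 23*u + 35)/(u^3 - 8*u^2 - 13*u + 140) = (u + 1)/(u + 4)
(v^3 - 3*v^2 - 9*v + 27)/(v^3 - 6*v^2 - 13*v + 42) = (v^2 - 6*v + 9)/(v^2 - 9*v + 14)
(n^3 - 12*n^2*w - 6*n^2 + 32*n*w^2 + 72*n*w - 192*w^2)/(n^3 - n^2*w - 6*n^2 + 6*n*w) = (-n^2 + 12*n*w - 32*w^2)/(n*(-n + w))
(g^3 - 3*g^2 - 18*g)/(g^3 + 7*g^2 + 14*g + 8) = g*(g^2 - 3*g - 18)/(g^3 + 7*g^2 + 14*g + 8)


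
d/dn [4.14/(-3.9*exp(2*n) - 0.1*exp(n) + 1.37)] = (32.292*exp(n) + 0.414)*exp(n)/(3.9*exp(2*n) + 0.1*exp(n) - 1.37)^2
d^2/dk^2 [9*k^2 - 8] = 18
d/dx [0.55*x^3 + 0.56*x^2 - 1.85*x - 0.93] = 1.65*x^2 + 1.12*x - 1.85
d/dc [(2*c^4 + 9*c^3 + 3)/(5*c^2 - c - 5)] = (c^2*(-8*c - 27)*(-5*c^2 + c + 5) - (10*c - 1)*(2*c^4 + 9*c^3 + 3))/(-5*c^2 + c + 5)^2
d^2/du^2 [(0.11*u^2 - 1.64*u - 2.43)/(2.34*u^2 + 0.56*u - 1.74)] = (-18.248256*u^3 - 77.146992*u^2 - 59.170176*u - 23.842032)/(12.812904*u^6 + 9.199008*u^5 - 26.38116*u^4 - 13.50496*u^3 + 19.61676*u^2 + 5.086368*u - 5.268024)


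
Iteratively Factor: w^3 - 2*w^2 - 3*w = (w)*(w^2 - 2*w - 3) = w*(w + 1)*(w - 3)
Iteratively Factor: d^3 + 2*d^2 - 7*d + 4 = (d - 1)*(d^2 + 3*d - 4) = (d - 1)*(d + 4)*(d - 1)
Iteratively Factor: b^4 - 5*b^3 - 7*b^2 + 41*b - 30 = (b - 1)*(b^3 - 4*b^2 - 11*b + 30) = (b - 1)*(b + 3)*(b^2 - 7*b + 10) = (b - 2)*(b - 1)*(b + 3)*(b - 5)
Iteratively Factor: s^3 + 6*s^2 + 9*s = (s + 3)*(s^2 + 3*s) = s*(s + 3)*(s + 3)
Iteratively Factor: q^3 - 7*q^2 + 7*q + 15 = (q - 5)*(q^2 - 2*q - 3) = (q - 5)*(q + 1)*(q - 3)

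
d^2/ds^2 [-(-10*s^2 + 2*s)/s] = 0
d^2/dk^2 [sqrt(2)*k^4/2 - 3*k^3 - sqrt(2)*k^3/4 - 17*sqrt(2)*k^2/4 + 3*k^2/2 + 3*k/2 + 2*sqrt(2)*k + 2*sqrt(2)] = 6*sqrt(2)*k^2 - 18*k - 3*sqrt(2)*k/2 - 17*sqrt(2)/2 + 3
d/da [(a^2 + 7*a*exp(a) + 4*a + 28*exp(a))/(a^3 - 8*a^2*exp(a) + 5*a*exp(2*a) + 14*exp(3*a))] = (-(a^2 + 7*a*exp(a) + 4*a + 28*exp(a))*(-8*a^2*exp(a) + 3*a^2 + 10*a*exp(2*a) - 16*a*exp(a) + 42*exp(3*a) + 5*exp(2*a)) + (a^3 - 8*a^2*exp(a) + 5*a*exp(2*a) + 14*exp(3*a))*(7*a*exp(a) + 2*a + 35*exp(a) + 4))/(a^3 - 8*a^2*exp(a) + 5*a*exp(2*a) + 14*exp(3*a))^2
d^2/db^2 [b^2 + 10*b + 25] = 2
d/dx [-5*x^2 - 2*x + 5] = -10*x - 2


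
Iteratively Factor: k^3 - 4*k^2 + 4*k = (k)*(k^2 - 4*k + 4) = k*(k - 2)*(k - 2)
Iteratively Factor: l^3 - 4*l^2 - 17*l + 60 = (l - 3)*(l^2 - l - 20) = (l - 5)*(l - 3)*(l + 4)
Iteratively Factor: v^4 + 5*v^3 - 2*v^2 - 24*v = (v + 3)*(v^3 + 2*v^2 - 8*v) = v*(v + 3)*(v^2 + 2*v - 8) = v*(v + 3)*(v + 4)*(v - 2)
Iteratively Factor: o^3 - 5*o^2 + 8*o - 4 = (o - 2)*(o^2 - 3*o + 2) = (o - 2)^2*(o - 1)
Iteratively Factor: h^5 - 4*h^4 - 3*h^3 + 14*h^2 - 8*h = (h - 4)*(h^4 - 3*h^2 + 2*h) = (h - 4)*(h - 1)*(h^3 + h^2 - 2*h) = (h - 4)*(h - 1)*(h + 2)*(h^2 - h) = h*(h - 4)*(h - 1)*(h + 2)*(h - 1)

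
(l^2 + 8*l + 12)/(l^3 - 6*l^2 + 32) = (l + 6)/(l^2 - 8*l + 16)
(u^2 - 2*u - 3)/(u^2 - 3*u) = (u + 1)/u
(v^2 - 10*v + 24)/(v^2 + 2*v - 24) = (v - 6)/(v + 6)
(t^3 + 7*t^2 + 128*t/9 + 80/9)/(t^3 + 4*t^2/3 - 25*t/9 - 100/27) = 3*(t + 4)/(3*t - 5)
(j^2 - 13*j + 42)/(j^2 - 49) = (j - 6)/(j + 7)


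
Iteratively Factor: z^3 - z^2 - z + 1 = (z + 1)*(z^2 - 2*z + 1) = (z - 1)*(z + 1)*(z - 1)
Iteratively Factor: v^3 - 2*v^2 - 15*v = (v + 3)*(v^2 - 5*v) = v*(v + 3)*(v - 5)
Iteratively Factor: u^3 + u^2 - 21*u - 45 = (u - 5)*(u^2 + 6*u + 9) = (u - 5)*(u + 3)*(u + 3)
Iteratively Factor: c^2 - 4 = (c + 2)*(c - 2)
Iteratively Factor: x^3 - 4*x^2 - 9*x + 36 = (x - 3)*(x^2 - x - 12) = (x - 3)*(x + 3)*(x - 4)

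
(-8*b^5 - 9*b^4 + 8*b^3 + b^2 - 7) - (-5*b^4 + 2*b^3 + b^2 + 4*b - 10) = -8*b^5 - 4*b^4 + 6*b^3 - 4*b + 3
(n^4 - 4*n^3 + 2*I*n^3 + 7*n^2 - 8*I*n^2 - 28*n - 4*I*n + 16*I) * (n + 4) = n^5 + 2*I*n^4 - 9*n^3 - 36*I*n^2 - 112*n + 64*I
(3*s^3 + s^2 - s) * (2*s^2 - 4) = 6*s^5 + 2*s^4 - 14*s^3 - 4*s^2 + 4*s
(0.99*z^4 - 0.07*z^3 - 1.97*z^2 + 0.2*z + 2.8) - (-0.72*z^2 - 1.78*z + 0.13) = 0.99*z^4 - 0.07*z^3 - 1.25*z^2 + 1.98*z + 2.67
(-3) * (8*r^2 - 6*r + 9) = -24*r^2 + 18*r - 27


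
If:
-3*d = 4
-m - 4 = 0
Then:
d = -4/3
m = -4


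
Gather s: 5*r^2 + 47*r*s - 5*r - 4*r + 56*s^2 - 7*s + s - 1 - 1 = 5*r^2 - 9*r + 56*s^2 + s*(47*r - 6) - 2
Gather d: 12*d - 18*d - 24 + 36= 12 - 6*d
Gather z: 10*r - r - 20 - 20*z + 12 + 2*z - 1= 9*r - 18*z - 9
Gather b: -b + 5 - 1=4 - b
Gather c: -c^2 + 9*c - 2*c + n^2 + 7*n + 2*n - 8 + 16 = -c^2 + 7*c + n^2 + 9*n + 8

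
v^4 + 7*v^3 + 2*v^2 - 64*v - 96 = (v - 3)*(v + 2)*(v + 4)^2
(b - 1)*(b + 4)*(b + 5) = b^3 + 8*b^2 + 11*b - 20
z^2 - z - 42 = (z - 7)*(z + 6)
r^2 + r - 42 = (r - 6)*(r + 7)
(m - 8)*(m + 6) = m^2 - 2*m - 48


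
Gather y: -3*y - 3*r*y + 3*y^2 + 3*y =-3*r*y + 3*y^2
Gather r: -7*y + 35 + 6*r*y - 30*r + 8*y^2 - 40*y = r*(6*y - 30) + 8*y^2 - 47*y + 35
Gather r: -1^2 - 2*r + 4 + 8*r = 6*r + 3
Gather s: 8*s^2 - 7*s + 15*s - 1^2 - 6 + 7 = 8*s^2 + 8*s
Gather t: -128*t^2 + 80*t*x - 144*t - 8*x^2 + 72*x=-128*t^2 + t*(80*x - 144) - 8*x^2 + 72*x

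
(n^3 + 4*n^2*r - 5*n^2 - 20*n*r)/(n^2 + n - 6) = n*(n^2 + 4*n*r - 5*n - 20*r)/(n^2 + n - 6)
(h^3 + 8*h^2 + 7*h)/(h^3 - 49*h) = (h + 1)/(h - 7)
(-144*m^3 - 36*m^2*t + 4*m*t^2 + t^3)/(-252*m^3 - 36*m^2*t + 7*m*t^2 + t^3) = (4*m + t)/(7*m + t)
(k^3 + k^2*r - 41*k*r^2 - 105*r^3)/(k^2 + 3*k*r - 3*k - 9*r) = (k^2 - 2*k*r - 35*r^2)/(k - 3)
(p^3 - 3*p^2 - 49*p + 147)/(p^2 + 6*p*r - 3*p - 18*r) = (p^2 - 49)/(p + 6*r)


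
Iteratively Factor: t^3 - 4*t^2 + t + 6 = (t - 2)*(t^2 - 2*t - 3) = (t - 2)*(t + 1)*(t - 3)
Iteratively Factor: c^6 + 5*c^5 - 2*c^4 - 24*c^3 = (c)*(c^5 + 5*c^4 - 2*c^3 - 24*c^2) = c^2*(c^4 + 5*c^3 - 2*c^2 - 24*c) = c^2*(c + 4)*(c^3 + c^2 - 6*c) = c^2*(c - 2)*(c + 4)*(c^2 + 3*c) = c^3*(c - 2)*(c + 4)*(c + 3)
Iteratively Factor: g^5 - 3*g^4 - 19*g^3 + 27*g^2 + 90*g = (g + 3)*(g^4 - 6*g^3 - g^2 + 30*g) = (g - 5)*(g + 3)*(g^3 - g^2 - 6*g) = g*(g - 5)*(g + 3)*(g^2 - g - 6) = g*(g - 5)*(g + 2)*(g + 3)*(g - 3)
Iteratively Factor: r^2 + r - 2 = (r + 2)*(r - 1)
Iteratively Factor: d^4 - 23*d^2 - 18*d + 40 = (d + 2)*(d^3 - 2*d^2 - 19*d + 20) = (d - 5)*(d + 2)*(d^2 + 3*d - 4) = (d - 5)*(d + 2)*(d + 4)*(d - 1)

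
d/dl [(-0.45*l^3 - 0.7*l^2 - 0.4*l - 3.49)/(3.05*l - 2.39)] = (-2.745*l^3 + 1.0915*l^2 + 3.346*l + 11.6005)/(9.3025*l^2 - 14.579*l + 5.7121)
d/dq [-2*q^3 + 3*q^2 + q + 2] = -6*q^2 + 6*q + 1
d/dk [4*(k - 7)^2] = 8*k - 56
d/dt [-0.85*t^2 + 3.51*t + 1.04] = 3.51 - 1.7*t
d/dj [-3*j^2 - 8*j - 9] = -6*j - 8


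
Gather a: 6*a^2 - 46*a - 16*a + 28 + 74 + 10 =6*a^2 - 62*a + 112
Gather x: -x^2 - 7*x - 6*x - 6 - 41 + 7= -x^2 - 13*x - 40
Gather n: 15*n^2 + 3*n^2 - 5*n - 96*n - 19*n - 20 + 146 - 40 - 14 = 18*n^2 - 120*n + 72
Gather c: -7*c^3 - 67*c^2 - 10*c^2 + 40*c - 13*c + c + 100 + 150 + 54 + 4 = -7*c^3 - 77*c^2 + 28*c + 308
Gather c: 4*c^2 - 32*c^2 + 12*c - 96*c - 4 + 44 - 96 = -28*c^2 - 84*c - 56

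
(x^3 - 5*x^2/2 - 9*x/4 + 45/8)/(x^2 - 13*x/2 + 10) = (x^2 - 9/4)/(x - 4)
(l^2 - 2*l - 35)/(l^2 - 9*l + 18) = (l^2 - 2*l - 35)/(l^2 - 9*l + 18)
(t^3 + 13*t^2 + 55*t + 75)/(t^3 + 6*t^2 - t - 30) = (t + 5)/(t - 2)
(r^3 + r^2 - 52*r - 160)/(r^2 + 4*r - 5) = (r^2 - 4*r - 32)/(r - 1)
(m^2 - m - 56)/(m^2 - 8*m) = (m + 7)/m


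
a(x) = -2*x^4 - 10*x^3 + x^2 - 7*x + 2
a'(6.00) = -2803.00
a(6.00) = -4756.00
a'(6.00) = -2803.00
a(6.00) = -4756.00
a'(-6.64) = 999.07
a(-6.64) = -867.67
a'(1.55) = -105.77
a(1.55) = -55.23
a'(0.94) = -38.27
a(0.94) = -13.56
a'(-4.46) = 97.06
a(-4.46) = 148.93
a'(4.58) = -1395.71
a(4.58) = -1849.82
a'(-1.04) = -32.53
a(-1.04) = 19.27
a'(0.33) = -9.89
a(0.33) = -0.58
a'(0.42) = -12.04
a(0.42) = -1.57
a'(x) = -8*x^3 - 30*x^2 + 2*x - 7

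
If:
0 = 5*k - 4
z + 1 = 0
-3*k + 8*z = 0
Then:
No Solution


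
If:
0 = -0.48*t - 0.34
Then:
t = -0.71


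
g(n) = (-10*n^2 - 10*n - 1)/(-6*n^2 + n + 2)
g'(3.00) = -0.34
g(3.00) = 2.47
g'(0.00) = -4.75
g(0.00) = -0.50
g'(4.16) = -0.15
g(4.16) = 2.21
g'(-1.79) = -0.42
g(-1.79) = 0.80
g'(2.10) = -0.87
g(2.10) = 2.96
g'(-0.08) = -4.32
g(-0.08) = -0.14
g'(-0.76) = -4.02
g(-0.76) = -0.37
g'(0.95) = -21.65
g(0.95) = 7.92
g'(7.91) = -0.04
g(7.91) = 1.93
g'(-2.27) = -0.27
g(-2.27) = 0.96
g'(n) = (-20*n - 10)/(-6*n^2 + n + 2) + (12*n - 1)*(-10*n^2 - 10*n - 1)/(-6*n^2 + n + 2)^2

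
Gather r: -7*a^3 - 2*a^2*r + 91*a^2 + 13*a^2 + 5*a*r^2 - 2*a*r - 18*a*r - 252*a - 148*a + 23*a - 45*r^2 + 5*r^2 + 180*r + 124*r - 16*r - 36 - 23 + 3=-7*a^3 + 104*a^2 - 377*a + r^2*(5*a - 40) + r*(-2*a^2 - 20*a + 288) - 56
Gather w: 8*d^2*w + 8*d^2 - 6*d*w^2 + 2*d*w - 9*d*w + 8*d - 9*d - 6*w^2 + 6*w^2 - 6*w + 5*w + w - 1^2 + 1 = 8*d^2 - 6*d*w^2 - d + w*(8*d^2 - 7*d)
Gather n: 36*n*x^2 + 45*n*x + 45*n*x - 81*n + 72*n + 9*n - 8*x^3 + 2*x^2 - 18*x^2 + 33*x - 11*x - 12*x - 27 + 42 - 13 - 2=n*(36*x^2 + 90*x) - 8*x^3 - 16*x^2 + 10*x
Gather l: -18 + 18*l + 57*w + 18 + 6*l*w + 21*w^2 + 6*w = l*(6*w + 18) + 21*w^2 + 63*w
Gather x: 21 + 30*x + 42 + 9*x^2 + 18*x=9*x^2 + 48*x + 63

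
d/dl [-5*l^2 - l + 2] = -10*l - 1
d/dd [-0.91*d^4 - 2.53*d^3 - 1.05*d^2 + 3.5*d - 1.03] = -3.64*d^3 - 7.59*d^2 - 2.1*d + 3.5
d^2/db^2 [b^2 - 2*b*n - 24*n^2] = 2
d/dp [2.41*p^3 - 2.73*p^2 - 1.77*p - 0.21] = 7.23*p^2 - 5.46*p - 1.77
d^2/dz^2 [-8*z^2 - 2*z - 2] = -16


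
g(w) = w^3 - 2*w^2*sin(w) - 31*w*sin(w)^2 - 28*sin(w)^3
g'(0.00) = 0.00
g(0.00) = 0.00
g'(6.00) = 136.66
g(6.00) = 222.21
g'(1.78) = 13.31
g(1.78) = -79.57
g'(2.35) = 104.67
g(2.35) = -41.84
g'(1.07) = -84.25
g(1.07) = -45.21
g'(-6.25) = 52.66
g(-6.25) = -246.52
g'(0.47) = -34.07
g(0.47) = -5.69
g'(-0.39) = -24.63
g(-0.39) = 3.34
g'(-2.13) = 80.34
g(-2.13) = 62.53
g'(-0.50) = -37.76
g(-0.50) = 6.76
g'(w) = -2*w^2*cos(w) + 3*w^2 - 62*w*sin(w)*cos(w) - 4*w*sin(w) - 84*sin(w)^2*cos(w) - 31*sin(w)^2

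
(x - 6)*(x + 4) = x^2 - 2*x - 24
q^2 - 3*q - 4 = (q - 4)*(q + 1)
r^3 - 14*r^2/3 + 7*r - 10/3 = (r - 2)*(r - 5/3)*(r - 1)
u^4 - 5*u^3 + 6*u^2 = u^2*(u - 3)*(u - 2)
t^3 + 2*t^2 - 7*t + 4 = (t - 1)^2*(t + 4)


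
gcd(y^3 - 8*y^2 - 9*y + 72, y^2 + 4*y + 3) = y + 3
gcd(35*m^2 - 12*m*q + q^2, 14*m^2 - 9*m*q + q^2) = -7*m + q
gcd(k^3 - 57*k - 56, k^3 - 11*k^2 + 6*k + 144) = k - 8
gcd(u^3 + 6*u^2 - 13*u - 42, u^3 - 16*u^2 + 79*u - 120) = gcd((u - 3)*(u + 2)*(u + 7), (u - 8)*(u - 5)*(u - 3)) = u - 3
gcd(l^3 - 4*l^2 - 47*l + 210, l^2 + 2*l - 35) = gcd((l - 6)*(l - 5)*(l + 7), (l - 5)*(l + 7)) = l^2 + 2*l - 35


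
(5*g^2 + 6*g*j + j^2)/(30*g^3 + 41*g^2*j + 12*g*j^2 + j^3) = 1/(6*g + j)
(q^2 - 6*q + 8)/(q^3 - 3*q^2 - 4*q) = (q - 2)/(q*(q + 1))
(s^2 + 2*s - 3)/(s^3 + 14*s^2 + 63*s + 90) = (s - 1)/(s^2 + 11*s + 30)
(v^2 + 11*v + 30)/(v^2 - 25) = (v + 6)/(v - 5)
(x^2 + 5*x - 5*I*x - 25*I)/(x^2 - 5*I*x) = (x + 5)/x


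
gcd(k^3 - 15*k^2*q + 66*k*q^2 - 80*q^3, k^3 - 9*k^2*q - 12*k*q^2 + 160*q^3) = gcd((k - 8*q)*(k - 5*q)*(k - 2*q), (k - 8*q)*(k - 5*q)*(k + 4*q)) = k^2 - 13*k*q + 40*q^2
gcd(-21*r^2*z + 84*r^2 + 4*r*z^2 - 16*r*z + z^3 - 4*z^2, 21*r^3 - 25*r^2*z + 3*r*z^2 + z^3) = -21*r^2 + 4*r*z + z^2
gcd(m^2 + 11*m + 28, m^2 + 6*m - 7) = m + 7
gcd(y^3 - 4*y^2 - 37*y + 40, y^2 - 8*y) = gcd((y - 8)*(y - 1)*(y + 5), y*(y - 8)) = y - 8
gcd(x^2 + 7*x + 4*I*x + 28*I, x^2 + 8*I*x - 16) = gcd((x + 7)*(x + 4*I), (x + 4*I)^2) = x + 4*I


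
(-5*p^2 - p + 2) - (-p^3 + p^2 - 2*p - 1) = p^3 - 6*p^2 + p + 3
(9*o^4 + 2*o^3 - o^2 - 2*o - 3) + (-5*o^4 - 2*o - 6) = 4*o^4 + 2*o^3 - o^2 - 4*o - 9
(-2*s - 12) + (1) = -2*s - 11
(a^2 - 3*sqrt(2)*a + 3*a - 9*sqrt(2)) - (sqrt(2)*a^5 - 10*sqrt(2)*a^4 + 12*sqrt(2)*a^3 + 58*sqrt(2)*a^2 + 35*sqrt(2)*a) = -sqrt(2)*a^5 + 10*sqrt(2)*a^4 - 12*sqrt(2)*a^3 - 58*sqrt(2)*a^2 + a^2 - 38*sqrt(2)*a + 3*a - 9*sqrt(2)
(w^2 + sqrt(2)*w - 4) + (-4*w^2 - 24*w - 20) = -3*w^2 - 24*w + sqrt(2)*w - 24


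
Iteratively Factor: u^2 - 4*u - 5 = (u + 1)*(u - 5)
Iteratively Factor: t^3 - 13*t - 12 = (t + 3)*(t^2 - 3*t - 4) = (t - 4)*(t + 3)*(t + 1)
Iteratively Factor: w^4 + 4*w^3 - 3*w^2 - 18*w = (w + 3)*(w^3 + w^2 - 6*w) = w*(w + 3)*(w^2 + w - 6) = w*(w - 2)*(w + 3)*(w + 3)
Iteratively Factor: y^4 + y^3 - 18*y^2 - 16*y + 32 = (y - 4)*(y^3 + 5*y^2 + 2*y - 8) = (y - 4)*(y - 1)*(y^2 + 6*y + 8) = (y - 4)*(y - 1)*(y + 4)*(y + 2)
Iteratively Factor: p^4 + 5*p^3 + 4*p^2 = (p)*(p^3 + 5*p^2 + 4*p) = p*(p + 4)*(p^2 + p) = p*(p + 1)*(p + 4)*(p)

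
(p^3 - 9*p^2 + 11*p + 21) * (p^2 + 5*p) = p^5 - 4*p^4 - 34*p^3 + 76*p^2 + 105*p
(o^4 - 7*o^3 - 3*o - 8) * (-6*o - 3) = -6*o^5 + 39*o^4 + 21*o^3 + 18*o^2 + 57*o + 24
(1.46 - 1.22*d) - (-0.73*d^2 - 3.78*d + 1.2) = 0.73*d^2 + 2.56*d + 0.26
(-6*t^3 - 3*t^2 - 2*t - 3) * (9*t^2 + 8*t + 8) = -54*t^5 - 75*t^4 - 90*t^3 - 67*t^2 - 40*t - 24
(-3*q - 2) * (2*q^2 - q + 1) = -6*q^3 - q^2 - q - 2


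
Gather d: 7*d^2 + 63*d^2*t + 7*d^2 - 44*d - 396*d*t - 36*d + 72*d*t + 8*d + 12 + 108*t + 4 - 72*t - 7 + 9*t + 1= d^2*(63*t + 14) + d*(-324*t - 72) + 45*t + 10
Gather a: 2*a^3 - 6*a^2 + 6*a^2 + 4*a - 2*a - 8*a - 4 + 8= 2*a^3 - 6*a + 4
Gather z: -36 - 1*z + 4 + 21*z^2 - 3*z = 21*z^2 - 4*z - 32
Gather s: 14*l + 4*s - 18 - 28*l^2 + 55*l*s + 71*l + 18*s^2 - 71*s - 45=-28*l^2 + 85*l + 18*s^2 + s*(55*l - 67) - 63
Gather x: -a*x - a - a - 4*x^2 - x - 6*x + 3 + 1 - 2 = -2*a - 4*x^2 + x*(-a - 7) + 2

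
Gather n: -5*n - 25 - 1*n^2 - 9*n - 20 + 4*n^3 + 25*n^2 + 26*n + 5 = 4*n^3 + 24*n^2 + 12*n - 40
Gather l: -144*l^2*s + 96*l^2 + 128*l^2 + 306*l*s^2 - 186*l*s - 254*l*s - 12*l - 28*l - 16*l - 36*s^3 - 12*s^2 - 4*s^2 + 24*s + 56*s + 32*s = l^2*(224 - 144*s) + l*(306*s^2 - 440*s - 56) - 36*s^3 - 16*s^2 + 112*s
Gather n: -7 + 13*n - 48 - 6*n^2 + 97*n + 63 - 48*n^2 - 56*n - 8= -54*n^2 + 54*n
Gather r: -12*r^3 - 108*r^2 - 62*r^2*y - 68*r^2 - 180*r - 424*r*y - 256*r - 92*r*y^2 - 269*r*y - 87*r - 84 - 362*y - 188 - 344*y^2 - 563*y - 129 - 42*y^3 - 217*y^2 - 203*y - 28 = -12*r^3 + r^2*(-62*y - 176) + r*(-92*y^2 - 693*y - 523) - 42*y^3 - 561*y^2 - 1128*y - 429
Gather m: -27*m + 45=45 - 27*m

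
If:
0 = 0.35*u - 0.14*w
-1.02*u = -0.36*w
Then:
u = 0.00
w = 0.00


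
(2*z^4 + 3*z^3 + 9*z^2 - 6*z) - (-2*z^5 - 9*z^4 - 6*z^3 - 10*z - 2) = 2*z^5 + 11*z^4 + 9*z^3 + 9*z^2 + 4*z + 2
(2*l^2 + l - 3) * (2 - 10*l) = -20*l^3 - 6*l^2 + 32*l - 6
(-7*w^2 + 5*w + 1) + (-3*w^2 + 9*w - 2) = -10*w^2 + 14*w - 1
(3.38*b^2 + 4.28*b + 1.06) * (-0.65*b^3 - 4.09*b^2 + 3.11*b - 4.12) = -2.197*b^5 - 16.6062*b^4 - 7.6824*b^3 - 4.9502*b^2 - 14.337*b - 4.3672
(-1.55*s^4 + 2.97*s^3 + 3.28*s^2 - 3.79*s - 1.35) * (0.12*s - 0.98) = -0.186*s^5 + 1.8754*s^4 - 2.517*s^3 - 3.6692*s^2 + 3.5522*s + 1.323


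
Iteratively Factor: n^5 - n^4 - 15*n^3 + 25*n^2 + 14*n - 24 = (n - 1)*(n^4 - 15*n^2 + 10*n + 24) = (n - 1)*(n + 1)*(n^3 - n^2 - 14*n + 24) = (n - 1)*(n + 1)*(n + 4)*(n^2 - 5*n + 6) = (n - 2)*(n - 1)*(n + 1)*(n + 4)*(n - 3)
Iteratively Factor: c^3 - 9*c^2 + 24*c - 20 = (c - 2)*(c^2 - 7*c + 10) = (c - 2)^2*(c - 5)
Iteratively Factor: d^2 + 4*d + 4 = (d + 2)*(d + 2)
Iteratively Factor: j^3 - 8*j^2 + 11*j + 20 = (j - 4)*(j^2 - 4*j - 5) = (j - 5)*(j - 4)*(j + 1)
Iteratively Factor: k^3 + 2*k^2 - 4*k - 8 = (k + 2)*(k^2 - 4) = (k - 2)*(k + 2)*(k + 2)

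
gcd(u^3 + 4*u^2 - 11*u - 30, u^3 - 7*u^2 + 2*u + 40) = u + 2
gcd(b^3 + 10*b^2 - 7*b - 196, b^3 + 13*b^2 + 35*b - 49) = b^2 + 14*b + 49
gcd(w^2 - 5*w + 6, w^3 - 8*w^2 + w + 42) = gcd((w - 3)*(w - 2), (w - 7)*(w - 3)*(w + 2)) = w - 3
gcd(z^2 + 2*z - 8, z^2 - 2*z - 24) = z + 4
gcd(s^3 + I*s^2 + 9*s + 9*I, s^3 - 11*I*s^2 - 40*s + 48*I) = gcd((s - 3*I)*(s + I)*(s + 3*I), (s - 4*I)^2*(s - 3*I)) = s - 3*I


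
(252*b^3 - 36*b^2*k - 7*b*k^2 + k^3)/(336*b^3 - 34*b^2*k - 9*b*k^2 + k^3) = (6*b - k)/(8*b - k)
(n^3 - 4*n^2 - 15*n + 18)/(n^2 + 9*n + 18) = (n^2 - 7*n + 6)/(n + 6)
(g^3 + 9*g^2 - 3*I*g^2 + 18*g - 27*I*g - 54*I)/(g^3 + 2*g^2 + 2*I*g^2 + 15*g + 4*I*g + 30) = (g^2 + 9*g + 18)/(g^2 + g*(2 + 5*I) + 10*I)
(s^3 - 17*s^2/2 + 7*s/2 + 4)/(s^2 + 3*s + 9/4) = 2*(2*s^3 - 17*s^2 + 7*s + 8)/(4*s^2 + 12*s + 9)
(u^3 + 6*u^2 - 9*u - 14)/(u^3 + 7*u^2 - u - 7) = (u - 2)/(u - 1)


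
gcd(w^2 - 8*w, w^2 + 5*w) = w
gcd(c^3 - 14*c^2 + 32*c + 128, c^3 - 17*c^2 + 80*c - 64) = c^2 - 16*c + 64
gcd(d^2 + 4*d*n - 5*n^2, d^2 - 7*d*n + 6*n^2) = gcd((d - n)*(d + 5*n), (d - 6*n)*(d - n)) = d - n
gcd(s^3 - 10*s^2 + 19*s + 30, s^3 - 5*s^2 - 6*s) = s^2 - 5*s - 6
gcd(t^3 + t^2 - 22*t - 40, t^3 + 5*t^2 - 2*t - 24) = t + 4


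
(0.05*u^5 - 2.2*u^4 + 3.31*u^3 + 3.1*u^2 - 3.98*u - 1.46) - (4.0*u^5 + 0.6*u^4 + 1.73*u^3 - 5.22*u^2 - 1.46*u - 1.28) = -3.95*u^5 - 2.8*u^4 + 1.58*u^3 + 8.32*u^2 - 2.52*u - 0.18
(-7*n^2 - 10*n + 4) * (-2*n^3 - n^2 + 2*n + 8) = 14*n^5 + 27*n^4 - 12*n^3 - 80*n^2 - 72*n + 32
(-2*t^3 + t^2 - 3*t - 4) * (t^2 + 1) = -2*t^5 + t^4 - 5*t^3 - 3*t^2 - 3*t - 4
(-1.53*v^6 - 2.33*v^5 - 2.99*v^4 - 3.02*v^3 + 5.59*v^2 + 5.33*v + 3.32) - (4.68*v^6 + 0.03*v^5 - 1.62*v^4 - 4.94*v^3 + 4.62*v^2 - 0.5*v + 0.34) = -6.21*v^6 - 2.36*v^5 - 1.37*v^4 + 1.92*v^3 + 0.97*v^2 + 5.83*v + 2.98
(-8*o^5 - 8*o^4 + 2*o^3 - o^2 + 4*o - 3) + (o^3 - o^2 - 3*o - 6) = -8*o^5 - 8*o^4 + 3*o^3 - 2*o^2 + o - 9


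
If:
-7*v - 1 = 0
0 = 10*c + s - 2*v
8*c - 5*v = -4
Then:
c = -33/56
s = 157/28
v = -1/7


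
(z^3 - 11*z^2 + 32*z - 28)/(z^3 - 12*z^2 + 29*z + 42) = (z^2 - 4*z + 4)/(z^2 - 5*z - 6)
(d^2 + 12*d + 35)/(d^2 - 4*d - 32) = (d^2 + 12*d + 35)/(d^2 - 4*d - 32)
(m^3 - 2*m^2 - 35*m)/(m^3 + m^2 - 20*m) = (m - 7)/(m - 4)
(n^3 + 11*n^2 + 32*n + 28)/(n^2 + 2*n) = n + 9 + 14/n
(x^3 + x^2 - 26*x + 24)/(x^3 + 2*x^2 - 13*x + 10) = (x^2 + 2*x - 24)/(x^2 + 3*x - 10)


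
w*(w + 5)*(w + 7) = w^3 + 12*w^2 + 35*w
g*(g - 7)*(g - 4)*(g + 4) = g^4 - 7*g^3 - 16*g^2 + 112*g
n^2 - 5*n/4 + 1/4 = (n - 1)*(n - 1/4)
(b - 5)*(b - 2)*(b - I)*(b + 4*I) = b^4 - 7*b^3 + 3*I*b^3 + 14*b^2 - 21*I*b^2 - 28*b + 30*I*b + 40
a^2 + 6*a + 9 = (a + 3)^2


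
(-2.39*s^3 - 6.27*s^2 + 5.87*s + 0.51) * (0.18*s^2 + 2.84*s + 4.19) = -0.4302*s^5 - 7.9162*s^4 - 26.7643*s^3 - 9.5087*s^2 + 26.0437*s + 2.1369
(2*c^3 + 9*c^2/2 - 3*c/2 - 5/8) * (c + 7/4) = 2*c^4 + 8*c^3 + 51*c^2/8 - 13*c/4 - 35/32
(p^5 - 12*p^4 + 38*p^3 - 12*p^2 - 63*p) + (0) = p^5 - 12*p^4 + 38*p^3 - 12*p^2 - 63*p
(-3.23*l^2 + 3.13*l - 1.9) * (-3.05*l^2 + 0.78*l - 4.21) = 9.8515*l^4 - 12.0659*l^3 + 21.8347*l^2 - 14.6593*l + 7.999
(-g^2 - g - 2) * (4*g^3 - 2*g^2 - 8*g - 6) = -4*g^5 - 2*g^4 + 2*g^3 + 18*g^2 + 22*g + 12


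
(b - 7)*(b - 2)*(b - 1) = b^3 - 10*b^2 + 23*b - 14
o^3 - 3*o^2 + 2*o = o*(o - 2)*(o - 1)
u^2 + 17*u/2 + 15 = (u + 5/2)*(u + 6)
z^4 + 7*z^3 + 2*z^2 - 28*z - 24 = (z - 2)*(z + 1)*(z + 2)*(z + 6)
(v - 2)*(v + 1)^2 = v^3 - 3*v - 2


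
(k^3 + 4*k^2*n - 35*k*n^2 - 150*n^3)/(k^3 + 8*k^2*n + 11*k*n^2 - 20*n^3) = (k^2 - k*n - 30*n^2)/(k^2 + 3*k*n - 4*n^2)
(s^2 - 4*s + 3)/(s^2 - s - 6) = (s - 1)/(s + 2)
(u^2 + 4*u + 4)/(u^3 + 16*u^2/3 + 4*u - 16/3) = 3*(u + 2)/(3*u^2 + 10*u - 8)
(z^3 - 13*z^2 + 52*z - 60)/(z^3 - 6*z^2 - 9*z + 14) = (z^3 - 13*z^2 + 52*z - 60)/(z^3 - 6*z^2 - 9*z + 14)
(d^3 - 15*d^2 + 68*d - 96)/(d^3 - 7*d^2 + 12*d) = (d - 8)/d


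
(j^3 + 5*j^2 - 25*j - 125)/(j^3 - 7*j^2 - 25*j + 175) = (j + 5)/(j - 7)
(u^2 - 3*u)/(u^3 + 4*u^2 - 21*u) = 1/(u + 7)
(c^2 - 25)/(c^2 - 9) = (c^2 - 25)/(c^2 - 9)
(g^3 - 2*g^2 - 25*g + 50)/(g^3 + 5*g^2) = 1 - 7/g + 10/g^2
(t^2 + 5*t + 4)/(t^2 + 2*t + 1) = (t + 4)/(t + 1)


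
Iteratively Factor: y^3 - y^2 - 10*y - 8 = (y - 4)*(y^2 + 3*y + 2) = (y - 4)*(y + 1)*(y + 2)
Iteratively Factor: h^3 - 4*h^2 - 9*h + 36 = (h - 4)*(h^2 - 9) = (h - 4)*(h - 3)*(h + 3)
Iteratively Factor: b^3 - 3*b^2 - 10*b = (b - 5)*(b^2 + 2*b) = (b - 5)*(b + 2)*(b)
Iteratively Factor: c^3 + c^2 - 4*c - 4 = (c - 2)*(c^2 + 3*c + 2) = (c - 2)*(c + 2)*(c + 1)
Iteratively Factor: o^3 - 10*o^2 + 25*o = (o - 5)*(o^2 - 5*o) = o*(o - 5)*(o - 5)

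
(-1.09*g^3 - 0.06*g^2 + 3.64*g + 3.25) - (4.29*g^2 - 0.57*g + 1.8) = -1.09*g^3 - 4.35*g^2 + 4.21*g + 1.45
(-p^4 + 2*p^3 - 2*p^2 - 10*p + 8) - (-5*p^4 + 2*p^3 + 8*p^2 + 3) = 4*p^4 - 10*p^2 - 10*p + 5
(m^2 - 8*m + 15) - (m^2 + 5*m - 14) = 29 - 13*m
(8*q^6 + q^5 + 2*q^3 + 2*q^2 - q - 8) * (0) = 0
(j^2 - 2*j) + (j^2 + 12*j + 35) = 2*j^2 + 10*j + 35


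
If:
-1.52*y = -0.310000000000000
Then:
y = 0.20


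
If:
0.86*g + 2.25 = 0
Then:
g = -2.62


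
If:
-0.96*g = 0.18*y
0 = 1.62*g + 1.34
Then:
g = -0.83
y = 4.41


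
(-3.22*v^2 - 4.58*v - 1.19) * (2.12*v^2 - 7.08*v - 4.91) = -6.8264*v^4 + 13.088*v^3 + 45.7138*v^2 + 30.913*v + 5.8429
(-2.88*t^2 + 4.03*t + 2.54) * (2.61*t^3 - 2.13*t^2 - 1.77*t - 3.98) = -7.5168*t^5 + 16.6527*t^4 + 3.1431*t^3 - 1.0809*t^2 - 20.5352*t - 10.1092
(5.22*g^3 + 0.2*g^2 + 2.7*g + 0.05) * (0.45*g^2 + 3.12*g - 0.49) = 2.349*g^5 + 16.3764*g^4 - 0.7188*g^3 + 8.3485*g^2 - 1.167*g - 0.0245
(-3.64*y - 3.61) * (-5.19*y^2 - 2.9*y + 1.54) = 18.8916*y^3 + 29.2919*y^2 + 4.8634*y - 5.5594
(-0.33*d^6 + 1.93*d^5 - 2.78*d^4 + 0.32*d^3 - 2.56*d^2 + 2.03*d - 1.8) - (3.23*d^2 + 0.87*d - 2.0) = -0.33*d^6 + 1.93*d^5 - 2.78*d^4 + 0.32*d^3 - 5.79*d^2 + 1.16*d + 0.2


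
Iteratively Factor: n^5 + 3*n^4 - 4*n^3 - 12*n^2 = (n)*(n^4 + 3*n^3 - 4*n^2 - 12*n) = n*(n - 2)*(n^3 + 5*n^2 + 6*n) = n*(n - 2)*(n + 2)*(n^2 + 3*n) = n^2*(n - 2)*(n + 2)*(n + 3)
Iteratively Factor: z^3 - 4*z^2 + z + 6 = (z + 1)*(z^2 - 5*z + 6) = (z - 3)*(z + 1)*(z - 2)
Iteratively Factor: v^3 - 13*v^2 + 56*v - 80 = (v - 4)*(v^2 - 9*v + 20) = (v - 5)*(v - 4)*(v - 4)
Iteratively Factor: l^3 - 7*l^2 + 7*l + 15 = (l - 5)*(l^2 - 2*l - 3) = (l - 5)*(l - 3)*(l + 1)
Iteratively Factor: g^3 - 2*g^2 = (g)*(g^2 - 2*g) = g*(g - 2)*(g)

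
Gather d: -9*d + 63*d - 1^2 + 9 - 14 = 54*d - 6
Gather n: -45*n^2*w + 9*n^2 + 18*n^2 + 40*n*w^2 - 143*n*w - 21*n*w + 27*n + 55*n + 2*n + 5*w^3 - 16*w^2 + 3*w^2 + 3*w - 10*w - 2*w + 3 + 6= n^2*(27 - 45*w) + n*(40*w^2 - 164*w + 84) + 5*w^3 - 13*w^2 - 9*w + 9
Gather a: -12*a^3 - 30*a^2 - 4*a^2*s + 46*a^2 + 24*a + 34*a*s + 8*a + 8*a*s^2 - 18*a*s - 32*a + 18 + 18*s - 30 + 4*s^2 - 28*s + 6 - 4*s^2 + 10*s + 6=-12*a^3 + a^2*(16 - 4*s) + a*(8*s^2 + 16*s)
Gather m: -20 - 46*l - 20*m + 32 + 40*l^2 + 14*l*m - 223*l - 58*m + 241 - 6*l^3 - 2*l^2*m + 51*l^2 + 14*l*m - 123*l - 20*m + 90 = -6*l^3 + 91*l^2 - 392*l + m*(-2*l^2 + 28*l - 98) + 343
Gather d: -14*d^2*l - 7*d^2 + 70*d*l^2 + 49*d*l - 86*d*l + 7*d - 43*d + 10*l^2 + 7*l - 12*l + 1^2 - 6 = d^2*(-14*l - 7) + d*(70*l^2 - 37*l - 36) + 10*l^2 - 5*l - 5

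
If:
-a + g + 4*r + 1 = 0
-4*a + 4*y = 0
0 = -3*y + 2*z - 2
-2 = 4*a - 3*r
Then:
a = 2*z/3 - 2/3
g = -26*z/9 - 7/9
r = 8*z/9 - 2/9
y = 2*z/3 - 2/3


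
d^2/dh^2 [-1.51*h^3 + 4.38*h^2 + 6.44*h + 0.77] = 8.76 - 9.06*h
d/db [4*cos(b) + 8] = -4*sin(b)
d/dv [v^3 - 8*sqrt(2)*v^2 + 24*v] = 3*v^2 - 16*sqrt(2)*v + 24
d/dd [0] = 0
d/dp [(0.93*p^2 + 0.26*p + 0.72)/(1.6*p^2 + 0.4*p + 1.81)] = (-0.044*p^2 + 1.0626*p + 0.1826)/(2.56*p^4 + 1.28*p^3 + 5.952*p^2 + 1.448*p + 3.2761)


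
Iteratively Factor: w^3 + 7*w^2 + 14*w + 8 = (w + 2)*(w^2 + 5*w + 4) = (w + 2)*(w + 4)*(w + 1)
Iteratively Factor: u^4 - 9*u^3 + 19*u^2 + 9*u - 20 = (u - 5)*(u^3 - 4*u^2 - u + 4) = (u - 5)*(u - 4)*(u^2 - 1) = (u - 5)*(u - 4)*(u + 1)*(u - 1)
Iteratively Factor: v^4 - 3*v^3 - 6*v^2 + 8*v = (v - 4)*(v^3 + v^2 - 2*v) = v*(v - 4)*(v^2 + v - 2) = v*(v - 4)*(v + 2)*(v - 1)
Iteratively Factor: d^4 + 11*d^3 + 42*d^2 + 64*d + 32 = (d + 1)*(d^3 + 10*d^2 + 32*d + 32) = (d + 1)*(d + 4)*(d^2 + 6*d + 8) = (d + 1)*(d + 2)*(d + 4)*(d + 4)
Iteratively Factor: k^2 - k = (k - 1)*(k)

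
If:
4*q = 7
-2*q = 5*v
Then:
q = 7/4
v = -7/10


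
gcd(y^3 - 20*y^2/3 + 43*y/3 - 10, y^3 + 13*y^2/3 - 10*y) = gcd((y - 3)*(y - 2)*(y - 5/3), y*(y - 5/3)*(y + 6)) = y - 5/3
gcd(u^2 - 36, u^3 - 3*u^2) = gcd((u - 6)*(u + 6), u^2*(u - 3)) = 1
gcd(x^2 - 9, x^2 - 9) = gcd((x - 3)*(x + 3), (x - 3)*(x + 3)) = x^2 - 9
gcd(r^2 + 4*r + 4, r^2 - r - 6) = r + 2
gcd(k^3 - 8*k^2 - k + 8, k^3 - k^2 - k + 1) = k^2 - 1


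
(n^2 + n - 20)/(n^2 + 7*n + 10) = (n - 4)/(n + 2)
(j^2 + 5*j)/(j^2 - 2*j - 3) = j*(j + 5)/(j^2 - 2*j - 3)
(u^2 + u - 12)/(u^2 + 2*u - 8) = (u - 3)/(u - 2)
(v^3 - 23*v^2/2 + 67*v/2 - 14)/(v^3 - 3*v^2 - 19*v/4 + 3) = 2*(v - 7)/(2*v + 3)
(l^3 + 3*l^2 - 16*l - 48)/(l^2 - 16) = l + 3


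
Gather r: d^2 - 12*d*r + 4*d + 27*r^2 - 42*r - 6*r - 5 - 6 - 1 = d^2 + 4*d + 27*r^2 + r*(-12*d - 48) - 12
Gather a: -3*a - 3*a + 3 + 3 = 6 - 6*a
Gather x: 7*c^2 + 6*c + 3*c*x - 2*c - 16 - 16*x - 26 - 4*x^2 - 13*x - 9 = 7*c^2 + 4*c - 4*x^2 + x*(3*c - 29) - 51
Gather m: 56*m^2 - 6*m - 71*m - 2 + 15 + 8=56*m^2 - 77*m + 21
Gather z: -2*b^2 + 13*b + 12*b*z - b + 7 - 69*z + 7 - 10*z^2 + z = -2*b^2 + 12*b - 10*z^2 + z*(12*b - 68) + 14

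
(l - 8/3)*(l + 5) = l^2 + 7*l/3 - 40/3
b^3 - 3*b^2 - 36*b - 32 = (b - 8)*(b + 1)*(b + 4)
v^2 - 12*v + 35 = (v - 7)*(v - 5)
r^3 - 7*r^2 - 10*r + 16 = (r - 8)*(r - 1)*(r + 2)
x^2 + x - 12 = (x - 3)*(x + 4)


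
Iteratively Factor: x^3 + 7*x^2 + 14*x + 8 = (x + 2)*(x^2 + 5*x + 4) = (x + 1)*(x + 2)*(x + 4)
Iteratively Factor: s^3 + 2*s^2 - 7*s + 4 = (s - 1)*(s^2 + 3*s - 4) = (s - 1)^2*(s + 4)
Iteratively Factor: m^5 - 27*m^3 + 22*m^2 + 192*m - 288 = (m - 2)*(m^4 + 2*m^3 - 23*m^2 - 24*m + 144) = (m - 3)*(m - 2)*(m^3 + 5*m^2 - 8*m - 48) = (m - 3)*(m - 2)*(m + 4)*(m^2 + m - 12) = (m - 3)^2*(m - 2)*(m + 4)*(m + 4)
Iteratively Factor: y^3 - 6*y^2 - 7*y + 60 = (y - 5)*(y^2 - y - 12) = (y - 5)*(y + 3)*(y - 4)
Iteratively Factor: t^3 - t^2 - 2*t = (t)*(t^2 - t - 2) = t*(t - 2)*(t + 1)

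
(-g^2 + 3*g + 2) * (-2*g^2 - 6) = 2*g^4 - 6*g^3 + 2*g^2 - 18*g - 12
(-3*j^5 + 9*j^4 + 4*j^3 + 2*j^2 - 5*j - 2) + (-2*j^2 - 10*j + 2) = -3*j^5 + 9*j^4 + 4*j^3 - 15*j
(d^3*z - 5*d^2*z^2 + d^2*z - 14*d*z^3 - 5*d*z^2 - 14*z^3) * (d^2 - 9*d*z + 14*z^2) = d^5*z - 14*d^4*z^2 + d^4*z + 45*d^3*z^3 - 14*d^3*z^2 + 56*d^2*z^4 + 45*d^2*z^3 - 196*d*z^5 + 56*d*z^4 - 196*z^5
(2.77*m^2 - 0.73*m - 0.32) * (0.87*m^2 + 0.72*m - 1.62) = 2.4099*m^4 + 1.3593*m^3 - 5.2914*m^2 + 0.9522*m + 0.5184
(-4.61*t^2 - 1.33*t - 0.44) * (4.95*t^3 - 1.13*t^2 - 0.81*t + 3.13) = -22.8195*t^5 - 1.3742*t^4 + 3.059*t^3 - 12.8548*t^2 - 3.8065*t - 1.3772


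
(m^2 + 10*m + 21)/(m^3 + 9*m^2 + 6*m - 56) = (m + 3)/(m^2 + 2*m - 8)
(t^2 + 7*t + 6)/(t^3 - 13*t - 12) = (t + 6)/(t^2 - t - 12)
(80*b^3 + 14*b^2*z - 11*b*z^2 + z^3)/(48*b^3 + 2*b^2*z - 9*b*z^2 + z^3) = (-5*b + z)/(-3*b + z)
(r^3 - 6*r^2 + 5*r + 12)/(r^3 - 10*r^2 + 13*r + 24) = (r - 4)/(r - 8)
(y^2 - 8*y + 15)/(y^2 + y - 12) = (y - 5)/(y + 4)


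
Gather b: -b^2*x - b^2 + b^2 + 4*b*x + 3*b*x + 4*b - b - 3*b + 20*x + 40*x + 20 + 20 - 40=-b^2*x + 7*b*x + 60*x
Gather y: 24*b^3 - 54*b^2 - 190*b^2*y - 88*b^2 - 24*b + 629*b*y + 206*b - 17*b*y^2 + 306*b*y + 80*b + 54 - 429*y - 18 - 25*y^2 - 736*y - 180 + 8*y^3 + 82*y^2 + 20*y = 24*b^3 - 142*b^2 + 262*b + 8*y^3 + y^2*(57 - 17*b) + y*(-190*b^2 + 935*b - 1145) - 144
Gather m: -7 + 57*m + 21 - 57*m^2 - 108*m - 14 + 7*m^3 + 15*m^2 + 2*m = 7*m^3 - 42*m^2 - 49*m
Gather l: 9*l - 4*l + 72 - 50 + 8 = 5*l + 30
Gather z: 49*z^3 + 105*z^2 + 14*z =49*z^3 + 105*z^2 + 14*z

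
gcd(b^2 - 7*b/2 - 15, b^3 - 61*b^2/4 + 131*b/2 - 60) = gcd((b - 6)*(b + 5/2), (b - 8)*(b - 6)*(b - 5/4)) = b - 6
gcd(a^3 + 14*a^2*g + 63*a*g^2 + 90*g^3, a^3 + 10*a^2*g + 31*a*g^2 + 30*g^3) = a^2 + 8*a*g + 15*g^2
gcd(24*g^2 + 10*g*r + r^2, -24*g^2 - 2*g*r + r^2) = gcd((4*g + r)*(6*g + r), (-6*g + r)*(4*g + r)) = 4*g + r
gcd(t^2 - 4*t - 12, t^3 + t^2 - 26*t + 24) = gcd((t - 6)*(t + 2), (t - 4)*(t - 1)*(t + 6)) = 1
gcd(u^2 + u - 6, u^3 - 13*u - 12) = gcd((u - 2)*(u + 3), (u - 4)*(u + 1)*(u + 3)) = u + 3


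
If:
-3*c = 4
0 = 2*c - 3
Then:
No Solution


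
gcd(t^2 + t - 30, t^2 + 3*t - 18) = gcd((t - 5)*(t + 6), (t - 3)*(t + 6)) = t + 6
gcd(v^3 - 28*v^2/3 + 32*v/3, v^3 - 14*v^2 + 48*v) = v^2 - 8*v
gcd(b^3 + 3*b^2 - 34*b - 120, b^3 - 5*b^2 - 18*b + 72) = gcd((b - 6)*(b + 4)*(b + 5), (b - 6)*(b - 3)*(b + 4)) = b^2 - 2*b - 24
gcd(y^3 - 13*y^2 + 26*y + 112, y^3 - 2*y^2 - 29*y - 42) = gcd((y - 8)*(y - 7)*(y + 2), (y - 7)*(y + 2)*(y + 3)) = y^2 - 5*y - 14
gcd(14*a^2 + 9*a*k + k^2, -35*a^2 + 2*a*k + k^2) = 7*a + k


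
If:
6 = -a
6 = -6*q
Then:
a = -6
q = -1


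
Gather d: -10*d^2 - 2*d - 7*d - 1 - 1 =-10*d^2 - 9*d - 2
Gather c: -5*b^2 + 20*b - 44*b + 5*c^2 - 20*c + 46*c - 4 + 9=-5*b^2 - 24*b + 5*c^2 + 26*c + 5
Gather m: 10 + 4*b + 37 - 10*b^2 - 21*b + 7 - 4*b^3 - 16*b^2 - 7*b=-4*b^3 - 26*b^2 - 24*b + 54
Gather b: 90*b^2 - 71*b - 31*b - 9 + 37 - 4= 90*b^2 - 102*b + 24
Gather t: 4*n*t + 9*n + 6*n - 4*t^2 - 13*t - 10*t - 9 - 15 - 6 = 15*n - 4*t^2 + t*(4*n - 23) - 30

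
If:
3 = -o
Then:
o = -3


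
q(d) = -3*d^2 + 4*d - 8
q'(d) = 4 - 6*d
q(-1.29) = -18.15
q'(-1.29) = 11.74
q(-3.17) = -50.83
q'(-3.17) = 23.02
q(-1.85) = -25.67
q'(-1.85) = 15.10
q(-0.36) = -9.83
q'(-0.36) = 6.16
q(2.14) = -13.18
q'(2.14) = -8.84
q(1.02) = -7.04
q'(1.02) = -2.12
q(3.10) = -24.43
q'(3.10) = -14.60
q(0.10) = -7.63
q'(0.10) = 3.40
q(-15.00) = -743.00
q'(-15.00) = 94.00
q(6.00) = -92.00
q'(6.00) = -32.00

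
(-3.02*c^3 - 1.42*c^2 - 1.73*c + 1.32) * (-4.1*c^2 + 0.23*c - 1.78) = 12.382*c^5 + 5.1274*c^4 + 12.142*c^3 - 3.2823*c^2 + 3.383*c - 2.3496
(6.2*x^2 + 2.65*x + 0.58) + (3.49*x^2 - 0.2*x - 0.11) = 9.69*x^2 + 2.45*x + 0.47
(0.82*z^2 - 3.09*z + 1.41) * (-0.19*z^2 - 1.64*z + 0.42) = -0.1558*z^4 - 0.7577*z^3 + 5.1441*z^2 - 3.6102*z + 0.5922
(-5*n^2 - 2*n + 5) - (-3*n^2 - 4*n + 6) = -2*n^2 + 2*n - 1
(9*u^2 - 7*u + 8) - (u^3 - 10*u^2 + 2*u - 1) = -u^3 + 19*u^2 - 9*u + 9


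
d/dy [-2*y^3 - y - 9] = -6*y^2 - 1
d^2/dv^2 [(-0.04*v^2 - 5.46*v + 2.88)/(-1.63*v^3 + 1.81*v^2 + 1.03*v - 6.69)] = (0.212552*v^6 + 87.040044*v^5 - 188.071356*v^4 + 183.802648*v^3 - 739.169424*v^2 + 552.905676*v + 2.96888400000001)/(4.330747*v^9 - 14.426967*v^8 + 7.810308*v^7 + 65.627096*v^6 - 123.36039*v^5 - 7.40040599999999*v^4 + 292.597604*v^3 - 221.73336*v^2 - 138.296349*v + 299.418309)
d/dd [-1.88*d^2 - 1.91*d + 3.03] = -3.76*d - 1.91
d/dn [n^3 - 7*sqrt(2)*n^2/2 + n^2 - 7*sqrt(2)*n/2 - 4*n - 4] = 3*n^2 - 7*sqrt(2)*n + 2*n - 7*sqrt(2)/2 - 4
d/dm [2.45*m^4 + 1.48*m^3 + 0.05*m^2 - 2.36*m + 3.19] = 9.8*m^3 + 4.44*m^2 + 0.1*m - 2.36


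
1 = 1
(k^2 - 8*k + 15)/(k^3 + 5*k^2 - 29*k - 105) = (k - 3)/(k^2 + 10*k + 21)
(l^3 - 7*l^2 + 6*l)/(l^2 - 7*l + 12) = l*(l^2 - 7*l + 6)/(l^2 - 7*l + 12)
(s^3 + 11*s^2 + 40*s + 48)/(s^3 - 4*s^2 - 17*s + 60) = (s^2 + 7*s + 12)/(s^2 - 8*s + 15)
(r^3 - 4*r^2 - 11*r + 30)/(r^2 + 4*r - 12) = (r^2 - 2*r - 15)/(r + 6)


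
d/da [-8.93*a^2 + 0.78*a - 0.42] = 0.78 - 17.86*a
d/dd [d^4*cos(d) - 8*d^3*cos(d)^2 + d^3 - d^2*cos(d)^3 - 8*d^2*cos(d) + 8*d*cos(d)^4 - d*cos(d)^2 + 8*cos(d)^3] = -d^4*sin(d) + 8*d^3*sin(2*d) + 4*d^3*cos(d) + 35*d^2*sin(d)/4 + 3*d^2*sin(3*d)/4 - 12*d^2*cos(2*d) - 9*d^2 - 7*d*sin(2*d) - 4*d*sin(4*d) - 35*d*cos(d)/2 - d*cos(3*d)/2 - 6*sin(d) - 6*sin(3*d) + 2*cos(2*d)^2 + 7*cos(2*d)/2 + 3/2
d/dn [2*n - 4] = 2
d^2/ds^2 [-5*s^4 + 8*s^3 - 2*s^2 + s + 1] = -60*s^2 + 48*s - 4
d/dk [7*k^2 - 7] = 14*k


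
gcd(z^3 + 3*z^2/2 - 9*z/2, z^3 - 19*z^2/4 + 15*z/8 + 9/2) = z - 3/2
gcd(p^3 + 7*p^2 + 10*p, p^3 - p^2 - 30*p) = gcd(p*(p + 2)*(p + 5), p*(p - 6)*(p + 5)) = p^2 + 5*p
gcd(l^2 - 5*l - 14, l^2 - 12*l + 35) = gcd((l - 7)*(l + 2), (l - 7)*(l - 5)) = l - 7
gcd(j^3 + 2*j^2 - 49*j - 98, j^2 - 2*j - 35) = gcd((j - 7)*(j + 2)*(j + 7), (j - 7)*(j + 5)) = j - 7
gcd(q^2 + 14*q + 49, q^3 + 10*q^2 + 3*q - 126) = q + 7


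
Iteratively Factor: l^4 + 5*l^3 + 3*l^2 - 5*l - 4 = (l + 4)*(l^3 + l^2 - l - 1) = (l - 1)*(l + 4)*(l^2 + 2*l + 1) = (l - 1)*(l + 1)*(l + 4)*(l + 1)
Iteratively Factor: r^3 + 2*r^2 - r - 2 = (r + 1)*(r^2 + r - 2) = (r - 1)*(r + 1)*(r + 2)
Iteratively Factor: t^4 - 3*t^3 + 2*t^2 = (t - 1)*(t^3 - 2*t^2) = t*(t - 1)*(t^2 - 2*t) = t^2*(t - 1)*(t - 2)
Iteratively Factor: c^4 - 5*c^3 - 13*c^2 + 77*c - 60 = (c - 1)*(c^3 - 4*c^2 - 17*c + 60) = (c - 1)*(c + 4)*(c^2 - 8*c + 15) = (c - 5)*(c - 1)*(c + 4)*(c - 3)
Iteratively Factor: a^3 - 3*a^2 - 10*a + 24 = (a + 3)*(a^2 - 6*a + 8) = (a - 4)*(a + 3)*(a - 2)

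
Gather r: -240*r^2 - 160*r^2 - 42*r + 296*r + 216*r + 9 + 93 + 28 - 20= -400*r^2 + 470*r + 110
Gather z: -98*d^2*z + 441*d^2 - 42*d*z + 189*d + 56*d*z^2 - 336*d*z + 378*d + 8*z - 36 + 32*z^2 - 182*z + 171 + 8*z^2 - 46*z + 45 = 441*d^2 + 567*d + z^2*(56*d + 40) + z*(-98*d^2 - 378*d - 220) + 180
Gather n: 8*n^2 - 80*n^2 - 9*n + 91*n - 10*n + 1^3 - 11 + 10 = -72*n^2 + 72*n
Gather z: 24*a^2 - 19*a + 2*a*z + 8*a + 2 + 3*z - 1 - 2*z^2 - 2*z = 24*a^2 - 11*a - 2*z^2 + z*(2*a + 1) + 1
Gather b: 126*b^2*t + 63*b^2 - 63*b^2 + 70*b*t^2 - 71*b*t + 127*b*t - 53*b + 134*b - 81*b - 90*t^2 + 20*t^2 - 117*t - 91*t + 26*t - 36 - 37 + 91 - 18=126*b^2*t + b*(70*t^2 + 56*t) - 70*t^2 - 182*t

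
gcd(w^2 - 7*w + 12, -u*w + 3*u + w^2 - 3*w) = w - 3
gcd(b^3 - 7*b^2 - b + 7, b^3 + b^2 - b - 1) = b^2 - 1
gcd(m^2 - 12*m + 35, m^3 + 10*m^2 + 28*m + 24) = 1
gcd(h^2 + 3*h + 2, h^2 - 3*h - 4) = h + 1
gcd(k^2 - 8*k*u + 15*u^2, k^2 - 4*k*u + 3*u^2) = -k + 3*u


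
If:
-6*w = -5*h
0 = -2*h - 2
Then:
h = -1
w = -5/6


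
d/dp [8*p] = 8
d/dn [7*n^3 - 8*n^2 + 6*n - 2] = 21*n^2 - 16*n + 6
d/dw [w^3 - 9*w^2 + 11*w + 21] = 3*w^2 - 18*w + 11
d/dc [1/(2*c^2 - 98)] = -c/(c^2 - 49)^2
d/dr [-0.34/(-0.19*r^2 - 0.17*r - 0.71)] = (-0.1292*r - 0.0578)/(0.19*r^2 + 0.17*r + 0.71)^2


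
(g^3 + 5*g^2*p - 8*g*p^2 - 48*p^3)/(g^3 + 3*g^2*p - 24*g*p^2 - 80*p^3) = (-g + 3*p)/(-g + 5*p)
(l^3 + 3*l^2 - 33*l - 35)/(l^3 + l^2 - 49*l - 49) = (l - 5)/(l - 7)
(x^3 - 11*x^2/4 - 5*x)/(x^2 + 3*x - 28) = x*(4*x + 5)/(4*(x + 7))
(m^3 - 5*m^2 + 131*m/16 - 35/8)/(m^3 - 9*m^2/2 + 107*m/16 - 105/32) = 2*(m - 2)/(2*m - 3)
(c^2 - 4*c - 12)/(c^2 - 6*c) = (c + 2)/c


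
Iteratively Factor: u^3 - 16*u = (u)*(u^2 - 16) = u*(u + 4)*(u - 4)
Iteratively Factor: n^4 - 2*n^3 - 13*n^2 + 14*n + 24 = (n - 4)*(n^3 + 2*n^2 - 5*n - 6) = (n - 4)*(n + 1)*(n^2 + n - 6) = (n - 4)*(n - 2)*(n + 1)*(n + 3)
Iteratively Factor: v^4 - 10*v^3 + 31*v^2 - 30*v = (v - 3)*(v^3 - 7*v^2 + 10*v) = v*(v - 3)*(v^2 - 7*v + 10) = v*(v - 5)*(v - 3)*(v - 2)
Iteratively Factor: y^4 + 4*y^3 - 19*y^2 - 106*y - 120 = (y + 3)*(y^3 + y^2 - 22*y - 40) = (y + 3)*(y + 4)*(y^2 - 3*y - 10) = (y + 2)*(y + 3)*(y + 4)*(y - 5)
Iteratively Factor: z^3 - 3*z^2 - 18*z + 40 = (z + 4)*(z^2 - 7*z + 10) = (z - 2)*(z + 4)*(z - 5)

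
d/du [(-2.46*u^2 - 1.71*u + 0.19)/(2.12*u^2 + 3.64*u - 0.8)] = (-5.3292*u^2 + 3.1304*u + 0.6764)/(4.4944*u^4 + 15.4336*u^3 + 9.8576*u^2 - 5.824*u + 0.64)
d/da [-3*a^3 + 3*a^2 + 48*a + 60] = -9*a^2 + 6*a + 48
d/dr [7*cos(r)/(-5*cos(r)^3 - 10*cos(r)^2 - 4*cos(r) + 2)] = 224*(-5*cos(r)^3 - 5*cos(r)^2 - 1)*sin(r)/(-40*sin(r)^2 + 31*cos(r) + 5*cos(3*r) + 32)^2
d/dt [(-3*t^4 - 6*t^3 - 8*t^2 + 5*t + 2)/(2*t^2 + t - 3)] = (-12*t^5 - 21*t^4 + 24*t^3 + 36*t^2 + 40*t - 17)/(4*t^4 + 4*t^3 - 11*t^2 - 6*t + 9)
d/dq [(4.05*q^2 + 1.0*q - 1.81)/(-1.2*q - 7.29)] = (-4.86*q^2 - 59.049*q - 9.462)/(1.44*q^2 + 17.496*q + 53.1441)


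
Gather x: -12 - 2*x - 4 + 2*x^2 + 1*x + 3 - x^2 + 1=x^2 - x - 12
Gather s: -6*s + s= -5*s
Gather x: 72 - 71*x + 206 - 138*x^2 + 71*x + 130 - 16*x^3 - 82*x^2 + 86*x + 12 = -16*x^3 - 220*x^2 + 86*x + 420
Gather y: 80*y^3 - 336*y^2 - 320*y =80*y^3 - 336*y^2 - 320*y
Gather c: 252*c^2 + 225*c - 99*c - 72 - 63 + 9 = 252*c^2 + 126*c - 126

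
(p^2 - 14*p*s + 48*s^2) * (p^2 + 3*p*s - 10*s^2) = p^4 - 11*p^3*s - 4*p^2*s^2 + 284*p*s^3 - 480*s^4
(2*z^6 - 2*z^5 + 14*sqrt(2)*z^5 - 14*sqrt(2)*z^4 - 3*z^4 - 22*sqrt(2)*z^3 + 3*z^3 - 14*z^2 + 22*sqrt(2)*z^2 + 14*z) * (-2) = -4*z^6 - 28*sqrt(2)*z^5 + 4*z^5 + 6*z^4 + 28*sqrt(2)*z^4 - 6*z^3 + 44*sqrt(2)*z^3 - 44*sqrt(2)*z^2 + 28*z^2 - 28*z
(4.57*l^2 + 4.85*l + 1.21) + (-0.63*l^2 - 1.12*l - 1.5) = 3.94*l^2 + 3.73*l - 0.29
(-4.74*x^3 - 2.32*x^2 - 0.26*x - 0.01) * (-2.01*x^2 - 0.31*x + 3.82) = 9.5274*x^5 + 6.1326*x^4 - 16.865*x^3 - 8.7617*x^2 - 0.9901*x - 0.0382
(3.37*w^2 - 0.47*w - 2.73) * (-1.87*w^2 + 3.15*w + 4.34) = -6.3019*w^4 + 11.4944*w^3 + 18.2504*w^2 - 10.6393*w - 11.8482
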